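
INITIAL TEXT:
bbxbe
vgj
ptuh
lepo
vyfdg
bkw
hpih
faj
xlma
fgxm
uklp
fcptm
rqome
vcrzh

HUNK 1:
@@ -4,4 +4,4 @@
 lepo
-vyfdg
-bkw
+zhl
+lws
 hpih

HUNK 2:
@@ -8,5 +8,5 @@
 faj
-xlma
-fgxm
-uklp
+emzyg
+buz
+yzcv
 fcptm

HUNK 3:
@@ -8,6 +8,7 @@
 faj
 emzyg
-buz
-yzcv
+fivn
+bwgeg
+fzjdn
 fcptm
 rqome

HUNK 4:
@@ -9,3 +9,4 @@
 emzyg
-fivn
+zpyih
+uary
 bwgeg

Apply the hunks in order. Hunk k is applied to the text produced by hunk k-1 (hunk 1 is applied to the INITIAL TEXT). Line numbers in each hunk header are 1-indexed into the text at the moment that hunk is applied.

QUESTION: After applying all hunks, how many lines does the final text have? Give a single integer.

Answer: 16

Derivation:
Hunk 1: at line 4 remove [vyfdg,bkw] add [zhl,lws] -> 14 lines: bbxbe vgj ptuh lepo zhl lws hpih faj xlma fgxm uklp fcptm rqome vcrzh
Hunk 2: at line 8 remove [xlma,fgxm,uklp] add [emzyg,buz,yzcv] -> 14 lines: bbxbe vgj ptuh lepo zhl lws hpih faj emzyg buz yzcv fcptm rqome vcrzh
Hunk 3: at line 8 remove [buz,yzcv] add [fivn,bwgeg,fzjdn] -> 15 lines: bbxbe vgj ptuh lepo zhl lws hpih faj emzyg fivn bwgeg fzjdn fcptm rqome vcrzh
Hunk 4: at line 9 remove [fivn] add [zpyih,uary] -> 16 lines: bbxbe vgj ptuh lepo zhl lws hpih faj emzyg zpyih uary bwgeg fzjdn fcptm rqome vcrzh
Final line count: 16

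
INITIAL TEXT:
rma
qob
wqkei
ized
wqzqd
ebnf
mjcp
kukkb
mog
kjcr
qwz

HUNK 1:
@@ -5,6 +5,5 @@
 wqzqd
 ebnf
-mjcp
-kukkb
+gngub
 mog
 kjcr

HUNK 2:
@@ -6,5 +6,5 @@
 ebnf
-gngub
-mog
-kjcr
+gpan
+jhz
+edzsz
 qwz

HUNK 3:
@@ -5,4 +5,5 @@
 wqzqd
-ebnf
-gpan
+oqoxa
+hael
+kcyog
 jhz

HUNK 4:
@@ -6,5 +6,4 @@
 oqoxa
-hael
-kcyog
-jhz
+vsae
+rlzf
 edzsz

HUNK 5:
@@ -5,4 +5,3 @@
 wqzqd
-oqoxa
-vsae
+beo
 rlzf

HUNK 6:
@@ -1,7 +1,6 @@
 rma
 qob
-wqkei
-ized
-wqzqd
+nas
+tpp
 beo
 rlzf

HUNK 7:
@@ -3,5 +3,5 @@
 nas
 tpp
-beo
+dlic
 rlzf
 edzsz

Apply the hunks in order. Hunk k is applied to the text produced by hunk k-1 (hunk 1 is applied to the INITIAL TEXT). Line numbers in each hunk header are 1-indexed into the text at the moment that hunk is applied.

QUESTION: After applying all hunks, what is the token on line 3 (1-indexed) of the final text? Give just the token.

Answer: nas

Derivation:
Hunk 1: at line 5 remove [mjcp,kukkb] add [gngub] -> 10 lines: rma qob wqkei ized wqzqd ebnf gngub mog kjcr qwz
Hunk 2: at line 6 remove [gngub,mog,kjcr] add [gpan,jhz,edzsz] -> 10 lines: rma qob wqkei ized wqzqd ebnf gpan jhz edzsz qwz
Hunk 3: at line 5 remove [ebnf,gpan] add [oqoxa,hael,kcyog] -> 11 lines: rma qob wqkei ized wqzqd oqoxa hael kcyog jhz edzsz qwz
Hunk 4: at line 6 remove [hael,kcyog,jhz] add [vsae,rlzf] -> 10 lines: rma qob wqkei ized wqzqd oqoxa vsae rlzf edzsz qwz
Hunk 5: at line 5 remove [oqoxa,vsae] add [beo] -> 9 lines: rma qob wqkei ized wqzqd beo rlzf edzsz qwz
Hunk 6: at line 1 remove [wqkei,ized,wqzqd] add [nas,tpp] -> 8 lines: rma qob nas tpp beo rlzf edzsz qwz
Hunk 7: at line 3 remove [beo] add [dlic] -> 8 lines: rma qob nas tpp dlic rlzf edzsz qwz
Final line 3: nas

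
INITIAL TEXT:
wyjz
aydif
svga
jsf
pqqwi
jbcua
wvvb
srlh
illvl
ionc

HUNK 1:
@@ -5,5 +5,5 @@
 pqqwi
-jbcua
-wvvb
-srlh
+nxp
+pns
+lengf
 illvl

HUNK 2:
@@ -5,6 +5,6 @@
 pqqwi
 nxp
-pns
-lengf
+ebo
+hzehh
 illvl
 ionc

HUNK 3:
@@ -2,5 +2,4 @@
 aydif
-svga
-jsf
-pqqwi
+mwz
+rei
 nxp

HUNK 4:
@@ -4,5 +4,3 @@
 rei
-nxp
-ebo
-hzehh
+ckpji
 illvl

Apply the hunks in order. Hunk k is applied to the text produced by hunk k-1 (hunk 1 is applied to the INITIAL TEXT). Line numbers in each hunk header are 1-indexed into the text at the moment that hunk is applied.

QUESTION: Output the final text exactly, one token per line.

Answer: wyjz
aydif
mwz
rei
ckpji
illvl
ionc

Derivation:
Hunk 1: at line 5 remove [jbcua,wvvb,srlh] add [nxp,pns,lengf] -> 10 lines: wyjz aydif svga jsf pqqwi nxp pns lengf illvl ionc
Hunk 2: at line 5 remove [pns,lengf] add [ebo,hzehh] -> 10 lines: wyjz aydif svga jsf pqqwi nxp ebo hzehh illvl ionc
Hunk 3: at line 2 remove [svga,jsf,pqqwi] add [mwz,rei] -> 9 lines: wyjz aydif mwz rei nxp ebo hzehh illvl ionc
Hunk 4: at line 4 remove [nxp,ebo,hzehh] add [ckpji] -> 7 lines: wyjz aydif mwz rei ckpji illvl ionc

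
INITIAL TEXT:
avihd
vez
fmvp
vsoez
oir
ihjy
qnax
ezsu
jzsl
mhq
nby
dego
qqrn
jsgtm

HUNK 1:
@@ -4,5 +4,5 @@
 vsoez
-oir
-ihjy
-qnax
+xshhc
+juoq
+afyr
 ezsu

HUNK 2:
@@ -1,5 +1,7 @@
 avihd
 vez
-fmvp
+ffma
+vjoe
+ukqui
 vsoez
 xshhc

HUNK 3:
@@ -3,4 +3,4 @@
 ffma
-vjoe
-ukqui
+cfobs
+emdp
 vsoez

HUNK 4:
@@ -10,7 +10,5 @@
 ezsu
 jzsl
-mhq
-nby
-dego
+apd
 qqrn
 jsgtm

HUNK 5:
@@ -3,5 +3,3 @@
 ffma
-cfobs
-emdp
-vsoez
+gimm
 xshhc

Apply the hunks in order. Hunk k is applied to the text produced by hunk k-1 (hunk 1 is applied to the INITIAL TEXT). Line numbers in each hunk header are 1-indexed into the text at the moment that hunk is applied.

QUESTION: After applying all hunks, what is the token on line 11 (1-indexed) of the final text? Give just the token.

Hunk 1: at line 4 remove [oir,ihjy,qnax] add [xshhc,juoq,afyr] -> 14 lines: avihd vez fmvp vsoez xshhc juoq afyr ezsu jzsl mhq nby dego qqrn jsgtm
Hunk 2: at line 1 remove [fmvp] add [ffma,vjoe,ukqui] -> 16 lines: avihd vez ffma vjoe ukqui vsoez xshhc juoq afyr ezsu jzsl mhq nby dego qqrn jsgtm
Hunk 3: at line 3 remove [vjoe,ukqui] add [cfobs,emdp] -> 16 lines: avihd vez ffma cfobs emdp vsoez xshhc juoq afyr ezsu jzsl mhq nby dego qqrn jsgtm
Hunk 4: at line 10 remove [mhq,nby,dego] add [apd] -> 14 lines: avihd vez ffma cfobs emdp vsoez xshhc juoq afyr ezsu jzsl apd qqrn jsgtm
Hunk 5: at line 3 remove [cfobs,emdp,vsoez] add [gimm] -> 12 lines: avihd vez ffma gimm xshhc juoq afyr ezsu jzsl apd qqrn jsgtm
Final line 11: qqrn

Answer: qqrn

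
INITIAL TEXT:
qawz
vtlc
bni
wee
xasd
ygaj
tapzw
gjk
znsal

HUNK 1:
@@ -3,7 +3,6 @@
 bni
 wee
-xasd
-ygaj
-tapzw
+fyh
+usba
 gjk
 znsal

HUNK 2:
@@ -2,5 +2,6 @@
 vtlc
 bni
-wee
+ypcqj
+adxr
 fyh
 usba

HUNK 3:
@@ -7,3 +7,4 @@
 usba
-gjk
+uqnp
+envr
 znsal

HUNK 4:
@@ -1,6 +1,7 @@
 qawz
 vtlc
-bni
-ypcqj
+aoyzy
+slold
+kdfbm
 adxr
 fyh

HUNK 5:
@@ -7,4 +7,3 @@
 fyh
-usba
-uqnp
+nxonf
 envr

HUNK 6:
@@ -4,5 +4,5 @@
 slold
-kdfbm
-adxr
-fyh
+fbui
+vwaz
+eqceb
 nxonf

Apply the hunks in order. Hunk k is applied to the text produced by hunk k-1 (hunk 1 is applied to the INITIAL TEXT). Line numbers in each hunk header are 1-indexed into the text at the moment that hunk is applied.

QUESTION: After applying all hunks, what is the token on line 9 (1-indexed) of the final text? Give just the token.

Hunk 1: at line 3 remove [xasd,ygaj,tapzw] add [fyh,usba] -> 8 lines: qawz vtlc bni wee fyh usba gjk znsal
Hunk 2: at line 2 remove [wee] add [ypcqj,adxr] -> 9 lines: qawz vtlc bni ypcqj adxr fyh usba gjk znsal
Hunk 3: at line 7 remove [gjk] add [uqnp,envr] -> 10 lines: qawz vtlc bni ypcqj adxr fyh usba uqnp envr znsal
Hunk 4: at line 1 remove [bni,ypcqj] add [aoyzy,slold,kdfbm] -> 11 lines: qawz vtlc aoyzy slold kdfbm adxr fyh usba uqnp envr znsal
Hunk 5: at line 7 remove [usba,uqnp] add [nxonf] -> 10 lines: qawz vtlc aoyzy slold kdfbm adxr fyh nxonf envr znsal
Hunk 6: at line 4 remove [kdfbm,adxr,fyh] add [fbui,vwaz,eqceb] -> 10 lines: qawz vtlc aoyzy slold fbui vwaz eqceb nxonf envr znsal
Final line 9: envr

Answer: envr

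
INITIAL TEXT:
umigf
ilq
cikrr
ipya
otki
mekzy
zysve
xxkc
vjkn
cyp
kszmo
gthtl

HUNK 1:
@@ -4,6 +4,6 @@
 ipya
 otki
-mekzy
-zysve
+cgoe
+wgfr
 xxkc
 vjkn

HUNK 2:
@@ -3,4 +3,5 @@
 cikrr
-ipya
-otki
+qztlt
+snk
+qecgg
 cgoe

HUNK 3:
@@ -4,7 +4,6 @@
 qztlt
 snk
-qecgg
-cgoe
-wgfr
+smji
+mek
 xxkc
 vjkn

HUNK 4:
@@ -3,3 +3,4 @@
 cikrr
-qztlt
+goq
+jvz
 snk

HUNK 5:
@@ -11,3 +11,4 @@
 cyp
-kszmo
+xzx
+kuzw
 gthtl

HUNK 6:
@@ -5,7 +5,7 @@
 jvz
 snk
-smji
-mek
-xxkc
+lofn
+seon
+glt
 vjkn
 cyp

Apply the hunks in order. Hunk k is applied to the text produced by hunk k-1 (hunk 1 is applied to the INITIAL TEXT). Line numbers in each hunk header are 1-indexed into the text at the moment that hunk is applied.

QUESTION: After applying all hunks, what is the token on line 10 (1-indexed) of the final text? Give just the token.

Hunk 1: at line 4 remove [mekzy,zysve] add [cgoe,wgfr] -> 12 lines: umigf ilq cikrr ipya otki cgoe wgfr xxkc vjkn cyp kszmo gthtl
Hunk 2: at line 3 remove [ipya,otki] add [qztlt,snk,qecgg] -> 13 lines: umigf ilq cikrr qztlt snk qecgg cgoe wgfr xxkc vjkn cyp kszmo gthtl
Hunk 3: at line 4 remove [qecgg,cgoe,wgfr] add [smji,mek] -> 12 lines: umigf ilq cikrr qztlt snk smji mek xxkc vjkn cyp kszmo gthtl
Hunk 4: at line 3 remove [qztlt] add [goq,jvz] -> 13 lines: umigf ilq cikrr goq jvz snk smji mek xxkc vjkn cyp kszmo gthtl
Hunk 5: at line 11 remove [kszmo] add [xzx,kuzw] -> 14 lines: umigf ilq cikrr goq jvz snk smji mek xxkc vjkn cyp xzx kuzw gthtl
Hunk 6: at line 5 remove [smji,mek,xxkc] add [lofn,seon,glt] -> 14 lines: umigf ilq cikrr goq jvz snk lofn seon glt vjkn cyp xzx kuzw gthtl
Final line 10: vjkn

Answer: vjkn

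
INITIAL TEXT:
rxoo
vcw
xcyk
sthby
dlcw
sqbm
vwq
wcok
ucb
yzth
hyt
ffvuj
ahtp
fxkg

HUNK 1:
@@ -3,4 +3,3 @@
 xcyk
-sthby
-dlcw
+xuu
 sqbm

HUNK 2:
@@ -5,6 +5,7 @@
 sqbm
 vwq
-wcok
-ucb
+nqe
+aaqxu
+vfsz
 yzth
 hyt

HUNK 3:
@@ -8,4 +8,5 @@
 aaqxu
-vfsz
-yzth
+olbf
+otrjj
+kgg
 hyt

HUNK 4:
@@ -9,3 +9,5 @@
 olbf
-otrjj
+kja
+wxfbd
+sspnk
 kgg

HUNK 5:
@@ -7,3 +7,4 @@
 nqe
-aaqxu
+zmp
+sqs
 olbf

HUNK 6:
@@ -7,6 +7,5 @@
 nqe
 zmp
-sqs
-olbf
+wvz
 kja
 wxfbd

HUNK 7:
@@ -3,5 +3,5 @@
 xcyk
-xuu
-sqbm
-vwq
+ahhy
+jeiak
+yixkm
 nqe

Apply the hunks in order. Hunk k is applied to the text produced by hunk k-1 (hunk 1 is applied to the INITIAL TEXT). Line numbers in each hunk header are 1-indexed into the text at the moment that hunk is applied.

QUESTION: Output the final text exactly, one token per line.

Hunk 1: at line 3 remove [sthby,dlcw] add [xuu] -> 13 lines: rxoo vcw xcyk xuu sqbm vwq wcok ucb yzth hyt ffvuj ahtp fxkg
Hunk 2: at line 5 remove [wcok,ucb] add [nqe,aaqxu,vfsz] -> 14 lines: rxoo vcw xcyk xuu sqbm vwq nqe aaqxu vfsz yzth hyt ffvuj ahtp fxkg
Hunk 3: at line 8 remove [vfsz,yzth] add [olbf,otrjj,kgg] -> 15 lines: rxoo vcw xcyk xuu sqbm vwq nqe aaqxu olbf otrjj kgg hyt ffvuj ahtp fxkg
Hunk 4: at line 9 remove [otrjj] add [kja,wxfbd,sspnk] -> 17 lines: rxoo vcw xcyk xuu sqbm vwq nqe aaqxu olbf kja wxfbd sspnk kgg hyt ffvuj ahtp fxkg
Hunk 5: at line 7 remove [aaqxu] add [zmp,sqs] -> 18 lines: rxoo vcw xcyk xuu sqbm vwq nqe zmp sqs olbf kja wxfbd sspnk kgg hyt ffvuj ahtp fxkg
Hunk 6: at line 7 remove [sqs,olbf] add [wvz] -> 17 lines: rxoo vcw xcyk xuu sqbm vwq nqe zmp wvz kja wxfbd sspnk kgg hyt ffvuj ahtp fxkg
Hunk 7: at line 3 remove [xuu,sqbm,vwq] add [ahhy,jeiak,yixkm] -> 17 lines: rxoo vcw xcyk ahhy jeiak yixkm nqe zmp wvz kja wxfbd sspnk kgg hyt ffvuj ahtp fxkg

Answer: rxoo
vcw
xcyk
ahhy
jeiak
yixkm
nqe
zmp
wvz
kja
wxfbd
sspnk
kgg
hyt
ffvuj
ahtp
fxkg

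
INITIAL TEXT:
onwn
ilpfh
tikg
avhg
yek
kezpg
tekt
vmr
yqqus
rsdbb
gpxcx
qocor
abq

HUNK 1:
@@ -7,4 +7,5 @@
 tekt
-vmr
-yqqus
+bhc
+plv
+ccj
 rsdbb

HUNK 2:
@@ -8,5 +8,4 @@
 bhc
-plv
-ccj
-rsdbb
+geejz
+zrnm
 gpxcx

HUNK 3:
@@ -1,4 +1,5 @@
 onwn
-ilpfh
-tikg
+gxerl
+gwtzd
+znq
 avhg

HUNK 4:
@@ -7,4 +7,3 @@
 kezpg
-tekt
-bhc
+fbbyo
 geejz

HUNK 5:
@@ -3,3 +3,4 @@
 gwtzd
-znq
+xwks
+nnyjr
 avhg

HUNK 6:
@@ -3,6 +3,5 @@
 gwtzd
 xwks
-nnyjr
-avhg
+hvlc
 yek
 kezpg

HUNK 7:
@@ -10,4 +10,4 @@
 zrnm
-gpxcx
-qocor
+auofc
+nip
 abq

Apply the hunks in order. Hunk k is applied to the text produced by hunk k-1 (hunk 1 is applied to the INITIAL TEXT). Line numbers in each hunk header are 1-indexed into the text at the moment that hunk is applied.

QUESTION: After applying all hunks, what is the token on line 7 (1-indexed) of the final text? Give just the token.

Answer: kezpg

Derivation:
Hunk 1: at line 7 remove [vmr,yqqus] add [bhc,plv,ccj] -> 14 lines: onwn ilpfh tikg avhg yek kezpg tekt bhc plv ccj rsdbb gpxcx qocor abq
Hunk 2: at line 8 remove [plv,ccj,rsdbb] add [geejz,zrnm] -> 13 lines: onwn ilpfh tikg avhg yek kezpg tekt bhc geejz zrnm gpxcx qocor abq
Hunk 3: at line 1 remove [ilpfh,tikg] add [gxerl,gwtzd,znq] -> 14 lines: onwn gxerl gwtzd znq avhg yek kezpg tekt bhc geejz zrnm gpxcx qocor abq
Hunk 4: at line 7 remove [tekt,bhc] add [fbbyo] -> 13 lines: onwn gxerl gwtzd znq avhg yek kezpg fbbyo geejz zrnm gpxcx qocor abq
Hunk 5: at line 3 remove [znq] add [xwks,nnyjr] -> 14 lines: onwn gxerl gwtzd xwks nnyjr avhg yek kezpg fbbyo geejz zrnm gpxcx qocor abq
Hunk 6: at line 3 remove [nnyjr,avhg] add [hvlc] -> 13 lines: onwn gxerl gwtzd xwks hvlc yek kezpg fbbyo geejz zrnm gpxcx qocor abq
Hunk 7: at line 10 remove [gpxcx,qocor] add [auofc,nip] -> 13 lines: onwn gxerl gwtzd xwks hvlc yek kezpg fbbyo geejz zrnm auofc nip abq
Final line 7: kezpg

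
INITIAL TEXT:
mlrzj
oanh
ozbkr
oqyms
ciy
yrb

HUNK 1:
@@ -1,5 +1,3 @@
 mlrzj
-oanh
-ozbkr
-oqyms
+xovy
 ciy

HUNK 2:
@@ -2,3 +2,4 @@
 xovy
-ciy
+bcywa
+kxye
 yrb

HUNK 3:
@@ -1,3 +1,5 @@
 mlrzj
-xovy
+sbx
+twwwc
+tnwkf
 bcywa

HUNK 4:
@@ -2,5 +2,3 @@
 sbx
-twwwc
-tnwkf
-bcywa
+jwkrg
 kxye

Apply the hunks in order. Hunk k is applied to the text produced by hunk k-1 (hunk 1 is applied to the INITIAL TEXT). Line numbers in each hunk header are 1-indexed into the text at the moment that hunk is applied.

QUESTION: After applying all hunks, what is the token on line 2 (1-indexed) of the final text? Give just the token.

Hunk 1: at line 1 remove [oanh,ozbkr,oqyms] add [xovy] -> 4 lines: mlrzj xovy ciy yrb
Hunk 2: at line 2 remove [ciy] add [bcywa,kxye] -> 5 lines: mlrzj xovy bcywa kxye yrb
Hunk 3: at line 1 remove [xovy] add [sbx,twwwc,tnwkf] -> 7 lines: mlrzj sbx twwwc tnwkf bcywa kxye yrb
Hunk 4: at line 2 remove [twwwc,tnwkf,bcywa] add [jwkrg] -> 5 lines: mlrzj sbx jwkrg kxye yrb
Final line 2: sbx

Answer: sbx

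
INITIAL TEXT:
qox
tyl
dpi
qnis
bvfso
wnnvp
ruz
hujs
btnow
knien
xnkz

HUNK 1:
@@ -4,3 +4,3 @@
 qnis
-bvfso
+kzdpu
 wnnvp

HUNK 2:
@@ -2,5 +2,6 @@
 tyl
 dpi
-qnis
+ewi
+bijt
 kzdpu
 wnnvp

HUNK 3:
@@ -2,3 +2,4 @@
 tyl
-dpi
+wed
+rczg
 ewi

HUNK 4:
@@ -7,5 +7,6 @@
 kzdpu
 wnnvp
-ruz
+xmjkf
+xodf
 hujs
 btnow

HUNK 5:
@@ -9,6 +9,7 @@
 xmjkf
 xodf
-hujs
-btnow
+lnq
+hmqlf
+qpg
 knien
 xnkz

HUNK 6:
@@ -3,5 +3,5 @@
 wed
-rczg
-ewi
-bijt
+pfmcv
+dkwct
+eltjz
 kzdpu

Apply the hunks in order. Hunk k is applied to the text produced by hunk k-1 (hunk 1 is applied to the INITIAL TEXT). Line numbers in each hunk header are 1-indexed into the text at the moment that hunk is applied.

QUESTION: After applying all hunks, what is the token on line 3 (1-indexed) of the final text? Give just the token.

Answer: wed

Derivation:
Hunk 1: at line 4 remove [bvfso] add [kzdpu] -> 11 lines: qox tyl dpi qnis kzdpu wnnvp ruz hujs btnow knien xnkz
Hunk 2: at line 2 remove [qnis] add [ewi,bijt] -> 12 lines: qox tyl dpi ewi bijt kzdpu wnnvp ruz hujs btnow knien xnkz
Hunk 3: at line 2 remove [dpi] add [wed,rczg] -> 13 lines: qox tyl wed rczg ewi bijt kzdpu wnnvp ruz hujs btnow knien xnkz
Hunk 4: at line 7 remove [ruz] add [xmjkf,xodf] -> 14 lines: qox tyl wed rczg ewi bijt kzdpu wnnvp xmjkf xodf hujs btnow knien xnkz
Hunk 5: at line 9 remove [hujs,btnow] add [lnq,hmqlf,qpg] -> 15 lines: qox tyl wed rczg ewi bijt kzdpu wnnvp xmjkf xodf lnq hmqlf qpg knien xnkz
Hunk 6: at line 3 remove [rczg,ewi,bijt] add [pfmcv,dkwct,eltjz] -> 15 lines: qox tyl wed pfmcv dkwct eltjz kzdpu wnnvp xmjkf xodf lnq hmqlf qpg knien xnkz
Final line 3: wed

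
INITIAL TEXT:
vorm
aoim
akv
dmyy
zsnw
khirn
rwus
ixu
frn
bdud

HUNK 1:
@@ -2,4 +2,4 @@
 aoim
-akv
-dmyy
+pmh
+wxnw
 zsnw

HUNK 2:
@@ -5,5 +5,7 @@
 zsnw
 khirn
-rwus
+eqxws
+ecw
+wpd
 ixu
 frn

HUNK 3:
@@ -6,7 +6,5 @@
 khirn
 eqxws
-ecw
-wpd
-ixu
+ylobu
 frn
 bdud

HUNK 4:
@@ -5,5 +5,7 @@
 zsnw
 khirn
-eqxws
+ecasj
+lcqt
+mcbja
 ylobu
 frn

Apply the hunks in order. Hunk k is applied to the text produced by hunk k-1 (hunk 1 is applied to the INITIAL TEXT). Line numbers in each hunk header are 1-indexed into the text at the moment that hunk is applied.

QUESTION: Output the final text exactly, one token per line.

Hunk 1: at line 2 remove [akv,dmyy] add [pmh,wxnw] -> 10 lines: vorm aoim pmh wxnw zsnw khirn rwus ixu frn bdud
Hunk 2: at line 5 remove [rwus] add [eqxws,ecw,wpd] -> 12 lines: vorm aoim pmh wxnw zsnw khirn eqxws ecw wpd ixu frn bdud
Hunk 3: at line 6 remove [ecw,wpd,ixu] add [ylobu] -> 10 lines: vorm aoim pmh wxnw zsnw khirn eqxws ylobu frn bdud
Hunk 4: at line 5 remove [eqxws] add [ecasj,lcqt,mcbja] -> 12 lines: vorm aoim pmh wxnw zsnw khirn ecasj lcqt mcbja ylobu frn bdud

Answer: vorm
aoim
pmh
wxnw
zsnw
khirn
ecasj
lcqt
mcbja
ylobu
frn
bdud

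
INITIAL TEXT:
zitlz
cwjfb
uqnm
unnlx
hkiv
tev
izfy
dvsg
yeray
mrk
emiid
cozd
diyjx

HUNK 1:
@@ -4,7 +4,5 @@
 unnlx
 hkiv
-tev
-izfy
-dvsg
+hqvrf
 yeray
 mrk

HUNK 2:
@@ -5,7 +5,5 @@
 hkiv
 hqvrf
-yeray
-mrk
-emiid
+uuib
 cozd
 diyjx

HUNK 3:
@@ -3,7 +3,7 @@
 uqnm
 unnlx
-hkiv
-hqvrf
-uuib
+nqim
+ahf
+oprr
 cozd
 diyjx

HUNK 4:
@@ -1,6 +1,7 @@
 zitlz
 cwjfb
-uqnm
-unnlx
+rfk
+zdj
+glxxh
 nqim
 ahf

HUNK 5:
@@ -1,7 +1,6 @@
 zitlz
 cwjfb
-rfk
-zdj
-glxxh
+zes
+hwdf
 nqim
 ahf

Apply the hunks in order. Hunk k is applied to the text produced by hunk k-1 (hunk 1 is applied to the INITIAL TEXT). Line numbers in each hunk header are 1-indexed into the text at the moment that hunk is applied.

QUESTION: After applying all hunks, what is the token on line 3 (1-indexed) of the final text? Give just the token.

Answer: zes

Derivation:
Hunk 1: at line 4 remove [tev,izfy,dvsg] add [hqvrf] -> 11 lines: zitlz cwjfb uqnm unnlx hkiv hqvrf yeray mrk emiid cozd diyjx
Hunk 2: at line 5 remove [yeray,mrk,emiid] add [uuib] -> 9 lines: zitlz cwjfb uqnm unnlx hkiv hqvrf uuib cozd diyjx
Hunk 3: at line 3 remove [hkiv,hqvrf,uuib] add [nqim,ahf,oprr] -> 9 lines: zitlz cwjfb uqnm unnlx nqim ahf oprr cozd diyjx
Hunk 4: at line 1 remove [uqnm,unnlx] add [rfk,zdj,glxxh] -> 10 lines: zitlz cwjfb rfk zdj glxxh nqim ahf oprr cozd diyjx
Hunk 5: at line 1 remove [rfk,zdj,glxxh] add [zes,hwdf] -> 9 lines: zitlz cwjfb zes hwdf nqim ahf oprr cozd diyjx
Final line 3: zes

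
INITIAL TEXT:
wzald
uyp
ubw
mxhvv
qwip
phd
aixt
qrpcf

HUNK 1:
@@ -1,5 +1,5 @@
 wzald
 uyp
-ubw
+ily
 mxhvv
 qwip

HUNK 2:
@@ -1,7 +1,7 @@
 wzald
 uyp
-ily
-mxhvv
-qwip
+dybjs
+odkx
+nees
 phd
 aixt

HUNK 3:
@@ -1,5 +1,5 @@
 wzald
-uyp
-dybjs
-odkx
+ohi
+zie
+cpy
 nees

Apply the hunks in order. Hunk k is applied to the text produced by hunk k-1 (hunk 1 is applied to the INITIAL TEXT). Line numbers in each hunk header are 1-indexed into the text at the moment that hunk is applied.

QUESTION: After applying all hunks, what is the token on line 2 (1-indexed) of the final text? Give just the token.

Hunk 1: at line 1 remove [ubw] add [ily] -> 8 lines: wzald uyp ily mxhvv qwip phd aixt qrpcf
Hunk 2: at line 1 remove [ily,mxhvv,qwip] add [dybjs,odkx,nees] -> 8 lines: wzald uyp dybjs odkx nees phd aixt qrpcf
Hunk 3: at line 1 remove [uyp,dybjs,odkx] add [ohi,zie,cpy] -> 8 lines: wzald ohi zie cpy nees phd aixt qrpcf
Final line 2: ohi

Answer: ohi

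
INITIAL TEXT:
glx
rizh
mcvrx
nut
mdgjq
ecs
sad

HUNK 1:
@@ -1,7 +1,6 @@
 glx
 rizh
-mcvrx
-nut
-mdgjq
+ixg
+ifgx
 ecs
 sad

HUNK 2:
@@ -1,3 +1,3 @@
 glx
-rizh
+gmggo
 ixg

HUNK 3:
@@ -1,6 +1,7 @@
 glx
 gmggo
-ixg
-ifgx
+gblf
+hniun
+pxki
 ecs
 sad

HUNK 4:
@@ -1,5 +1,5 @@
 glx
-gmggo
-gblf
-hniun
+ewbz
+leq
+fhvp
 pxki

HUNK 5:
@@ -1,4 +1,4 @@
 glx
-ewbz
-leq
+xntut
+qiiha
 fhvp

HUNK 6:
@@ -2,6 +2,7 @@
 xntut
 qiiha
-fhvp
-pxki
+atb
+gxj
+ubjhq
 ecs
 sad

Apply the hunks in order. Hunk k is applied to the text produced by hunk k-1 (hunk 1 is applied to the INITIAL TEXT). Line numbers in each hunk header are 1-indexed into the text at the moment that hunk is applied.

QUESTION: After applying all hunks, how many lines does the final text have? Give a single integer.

Answer: 8

Derivation:
Hunk 1: at line 1 remove [mcvrx,nut,mdgjq] add [ixg,ifgx] -> 6 lines: glx rizh ixg ifgx ecs sad
Hunk 2: at line 1 remove [rizh] add [gmggo] -> 6 lines: glx gmggo ixg ifgx ecs sad
Hunk 3: at line 1 remove [ixg,ifgx] add [gblf,hniun,pxki] -> 7 lines: glx gmggo gblf hniun pxki ecs sad
Hunk 4: at line 1 remove [gmggo,gblf,hniun] add [ewbz,leq,fhvp] -> 7 lines: glx ewbz leq fhvp pxki ecs sad
Hunk 5: at line 1 remove [ewbz,leq] add [xntut,qiiha] -> 7 lines: glx xntut qiiha fhvp pxki ecs sad
Hunk 6: at line 2 remove [fhvp,pxki] add [atb,gxj,ubjhq] -> 8 lines: glx xntut qiiha atb gxj ubjhq ecs sad
Final line count: 8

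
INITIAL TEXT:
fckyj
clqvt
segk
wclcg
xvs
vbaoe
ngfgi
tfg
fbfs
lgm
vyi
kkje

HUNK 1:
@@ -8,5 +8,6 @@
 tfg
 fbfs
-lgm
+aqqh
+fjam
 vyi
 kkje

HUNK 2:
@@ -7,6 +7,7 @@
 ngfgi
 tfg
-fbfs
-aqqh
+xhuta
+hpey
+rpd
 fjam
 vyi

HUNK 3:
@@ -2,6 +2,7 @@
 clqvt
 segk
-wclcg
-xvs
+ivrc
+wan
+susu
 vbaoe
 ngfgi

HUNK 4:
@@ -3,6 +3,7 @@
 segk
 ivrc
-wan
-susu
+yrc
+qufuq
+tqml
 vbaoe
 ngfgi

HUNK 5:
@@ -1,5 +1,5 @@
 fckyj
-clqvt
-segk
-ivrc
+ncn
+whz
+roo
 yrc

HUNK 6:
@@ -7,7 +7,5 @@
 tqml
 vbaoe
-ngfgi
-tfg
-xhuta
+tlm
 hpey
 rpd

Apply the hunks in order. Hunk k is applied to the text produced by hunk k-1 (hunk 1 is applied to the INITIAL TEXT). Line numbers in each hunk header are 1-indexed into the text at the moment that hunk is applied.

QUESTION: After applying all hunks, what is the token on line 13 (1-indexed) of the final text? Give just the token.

Answer: vyi

Derivation:
Hunk 1: at line 8 remove [lgm] add [aqqh,fjam] -> 13 lines: fckyj clqvt segk wclcg xvs vbaoe ngfgi tfg fbfs aqqh fjam vyi kkje
Hunk 2: at line 7 remove [fbfs,aqqh] add [xhuta,hpey,rpd] -> 14 lines: fckyj clqvt segk wclcg xvs vbaoe ngfgi tfg xhuta hpey rpd fjam vyi kkje
Hunk 3: at line 2 remove [wclcg,xvs] add [ivrc,wan,susu] -> 15 lines: fckyj clqvt segk ivrc wan susu vbaoe ngfgi tfg xhuta hpey rpd fjam vyi kkje
Hunk 4: at line 3 remove [wan,susu] add [yrc,qufuq,tqml] -> 16 lines: fckyj clqvt segk ivrc yrc qufuq tqml vbaoe ngfgi tfg xhuta hpey rpd fjam vyi kkje
Hunk 5: at line 1 remove [clqvt,segk,ivrc] add [ncn,whz,roo] -> 16 lines: fckyj ncn whz roo yrc qufuq tqml vbaoe ngfgi tfg xhuta hpey rpd fjam vyi kkje
Hunk 6: at line 7 remove [ngfgi,tfg,xhuta] add [tlm] -> 14 lines: fckyj ncn whz roo yrc qufuq tqml vbaoe tlm hpey rpd fjam vyi kkje
Final line 13: vyi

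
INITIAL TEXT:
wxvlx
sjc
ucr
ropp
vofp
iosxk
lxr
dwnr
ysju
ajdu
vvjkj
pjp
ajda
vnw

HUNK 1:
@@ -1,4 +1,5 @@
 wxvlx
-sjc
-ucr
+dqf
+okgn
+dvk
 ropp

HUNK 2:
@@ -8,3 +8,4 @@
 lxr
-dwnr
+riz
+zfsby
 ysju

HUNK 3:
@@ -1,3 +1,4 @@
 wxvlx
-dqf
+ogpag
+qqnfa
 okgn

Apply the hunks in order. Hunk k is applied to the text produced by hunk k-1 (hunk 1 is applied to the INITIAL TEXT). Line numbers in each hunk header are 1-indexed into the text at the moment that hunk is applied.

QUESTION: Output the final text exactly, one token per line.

Hunk 1: at line 1 remove [sjc,ucr] add [dqf,okgn,dvk] -> 15 lines: wxvlx dqf okgn dvk ropp vofp iosxk lxr dwnr ysju ajdu vvjkj pjp ajda vnw
Hunk 2: at line 8 remove [dwnr] add [riz,zfsby] -> 16 lines: wxvlx dqf okgn dvk ropp vofp iosxk lxr riz zfsby ysju ajdu vvjkj pjp ajda vnw
Hunk 3: at line 1 remove [dqf] add [ogpag,qqnfa] -> 17 lines: wxvlx ogpag qqnfa okgn dvk ropp vofp iosxk lxr riz zfsby ysju ajdu vvjkj pjp ajda vnw

Answer: wxvlx
ogpag
qqnfa
okgn
dvk
ropp
vofp
iosxk
lxr
riz
zfsby
ysju
ajdu
vvjkj
pjp
ajda
vnw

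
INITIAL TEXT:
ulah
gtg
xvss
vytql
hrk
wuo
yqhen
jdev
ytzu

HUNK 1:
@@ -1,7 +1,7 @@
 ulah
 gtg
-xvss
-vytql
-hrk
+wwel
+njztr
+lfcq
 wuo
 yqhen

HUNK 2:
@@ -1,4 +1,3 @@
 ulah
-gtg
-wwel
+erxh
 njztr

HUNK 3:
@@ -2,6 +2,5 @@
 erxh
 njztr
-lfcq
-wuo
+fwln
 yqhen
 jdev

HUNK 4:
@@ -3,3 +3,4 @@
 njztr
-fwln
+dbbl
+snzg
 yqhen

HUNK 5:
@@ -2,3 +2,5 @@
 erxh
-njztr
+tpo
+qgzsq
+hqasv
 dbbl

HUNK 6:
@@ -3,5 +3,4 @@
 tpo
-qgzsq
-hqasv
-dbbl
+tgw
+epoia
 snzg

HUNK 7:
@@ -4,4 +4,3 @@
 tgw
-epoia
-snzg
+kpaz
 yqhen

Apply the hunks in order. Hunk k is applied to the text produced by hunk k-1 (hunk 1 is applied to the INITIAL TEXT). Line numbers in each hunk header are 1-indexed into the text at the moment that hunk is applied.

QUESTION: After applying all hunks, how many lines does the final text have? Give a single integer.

Hunk 1: at line 1 remove [xvss,vytql,hrk] add [wwel,njztr,lfcq] -> 9 lines: ulah gtg wwel njztr lfcq wuo yqhen jdev ytzu
Hunk 2: at line 1 remove [gtg,wwel] add [erxh] -> 8 lines: ulah erxh njztr lfcq wuo yqhen jdev ytzu
Hunk 3: at line 2 remove [lfcq,wuo] add [fwln] -> 7 lines: ulah erxh njztr fwln yqhen jdev ytzu
Hunk 4: at line 3 remove [fwln] add [dbbl,snzg] -> 8 lines: ulah erxh njztr dbbl snzg yqhen jdev ytzu
Hunk 5: at line 2 remove [njztr] add [tpo,qgzsq,hqasv] -> 10 lines: ulah erxh tpo qgzsq hqasv dbbl snzg yqhen jdev ytzu
Hunk 6: at line 3 remove [qgzsq,hqasv,dbbl] add [tgw,epoia] -> 9 lines: ulah erxh tpo tgw epoia snzg yqhen jdev ytzu
Hunk 7: at line 4 remove [epoia,snzg] add [kpaz] -> 8 lines: ulah erxh tpo tgw kpaz yqhen jdev ytzu
Final line count: 8

Answer: 8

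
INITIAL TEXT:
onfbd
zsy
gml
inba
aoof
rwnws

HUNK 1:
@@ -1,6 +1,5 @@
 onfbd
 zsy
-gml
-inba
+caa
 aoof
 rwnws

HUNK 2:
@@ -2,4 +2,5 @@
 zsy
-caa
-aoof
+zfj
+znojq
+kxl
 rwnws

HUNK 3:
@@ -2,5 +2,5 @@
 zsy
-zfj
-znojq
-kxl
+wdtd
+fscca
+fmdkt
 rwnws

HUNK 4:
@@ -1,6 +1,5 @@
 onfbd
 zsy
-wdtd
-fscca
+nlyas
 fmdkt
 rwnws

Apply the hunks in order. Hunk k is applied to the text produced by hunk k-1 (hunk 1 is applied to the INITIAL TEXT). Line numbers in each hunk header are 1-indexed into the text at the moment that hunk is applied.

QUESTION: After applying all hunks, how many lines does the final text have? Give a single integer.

Hunk 1: at line 1 remove [gml,inba] add [caa] -> 5 lines: onfbd zsy caa aoof rwnws
Hunk 2: at line 2 remove [caa,aoof] add [zfj,znojq,kxl] -> 6 lines: onfbd zsy zfj znojq kxl rwnws
Hunk 3: at line 2 remove [zfj,znojq,kxl] add [wdtd,fscca,fmdkt] -> 6 lines: onfbd zsy wdtd fscca fmdkt rwnws
Hunk 4: at line 1 remove [wdtd,fscca] add [nlyas] -> 5 lines: onfbd zsy nlyas fmdkt rwnws
Final line count: 5

Answer: 5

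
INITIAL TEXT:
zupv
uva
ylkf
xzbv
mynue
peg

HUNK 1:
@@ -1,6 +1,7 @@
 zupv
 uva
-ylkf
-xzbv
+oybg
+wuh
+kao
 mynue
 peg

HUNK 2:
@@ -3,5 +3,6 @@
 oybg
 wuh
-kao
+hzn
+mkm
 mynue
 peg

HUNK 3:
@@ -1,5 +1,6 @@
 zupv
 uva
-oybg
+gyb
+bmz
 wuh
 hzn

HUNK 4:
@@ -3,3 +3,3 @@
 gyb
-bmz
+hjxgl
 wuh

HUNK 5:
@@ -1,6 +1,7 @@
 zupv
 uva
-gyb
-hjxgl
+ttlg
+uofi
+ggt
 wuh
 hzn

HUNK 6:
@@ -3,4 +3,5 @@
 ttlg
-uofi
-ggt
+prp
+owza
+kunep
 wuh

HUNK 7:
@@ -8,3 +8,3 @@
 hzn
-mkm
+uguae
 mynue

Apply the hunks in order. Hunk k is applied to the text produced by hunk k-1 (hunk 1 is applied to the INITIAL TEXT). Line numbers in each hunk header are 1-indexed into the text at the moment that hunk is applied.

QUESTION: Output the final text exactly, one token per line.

Answer: zupv
uva
ttlg
prp
owza
kunep
wuh
hzn
uguae
mynue
peg

Derivation:
Hunk 1: at line 1 remove [ylkf,xzbv] add [oybg,wuh,kao] -> 7 lines: zupv uva oybg wuh kao mynue peg
Hunk 2: at line 3 remove [kao] add [hzn,mkm] -> 8 lines: zupv uva oybg wuh hzn mkm mynue peg
Hunk 3: at line 1 remove [oybg] add [gyb,bmz] -> 9 lines: zupv uva gyb bmz wuh hzn mkm mynue peg
Hunk 4: at line 3 remove [bmz] add [hjxgl] -> 9 lines: zupv uva gyb hjxgl wuh hzn mkm mynue peg
Hunk 5: at line 1 remove [gyb,hjxgl] add [ttlg,uofi,ggt] -> 10 lines: zupv uva ttlg uofi ggt wuh hzn mkm mynue peg
Hunk 6: at line 3 remove [uofi,ggt] add [prp,owza,kunep] -> 11 lines: zupv uva ttlg prp owza kunep wuh hzn mkm mynue peg
Hunk 7: at line 8 remove [mkm] add [uguae] -> 11 lines: zupv uva ttlg prp owza kunep wuh hzn uguae mynue peg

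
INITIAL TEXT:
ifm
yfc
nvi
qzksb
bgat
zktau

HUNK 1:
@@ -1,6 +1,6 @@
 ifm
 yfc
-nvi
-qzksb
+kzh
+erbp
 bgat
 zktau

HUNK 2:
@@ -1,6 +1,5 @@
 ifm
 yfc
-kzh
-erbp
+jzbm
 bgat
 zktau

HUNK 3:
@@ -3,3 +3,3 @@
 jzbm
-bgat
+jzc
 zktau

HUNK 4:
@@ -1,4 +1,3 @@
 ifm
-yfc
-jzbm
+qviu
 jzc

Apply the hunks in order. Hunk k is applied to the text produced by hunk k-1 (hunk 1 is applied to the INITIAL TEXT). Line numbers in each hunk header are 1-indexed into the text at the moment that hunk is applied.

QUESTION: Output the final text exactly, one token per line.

Answer: ifm
qviu
jzc
zktau

Derivation:
Hunk 1: at line 1 remove [nvi,qzksb] add [kzh,erbp] -> 6 lines: ifm yfc kzh erbp bgat zktau
Hunk 2: at line 1 remove [kzh,erbp] add [jzbm] -> 5 lines: ifm yfc jzbm bgat zktau
Hunk 3: at line 3 remove [bgat] add [jzc] -> 5 lines: ifm yfc jzbm jzc zktau
Hunk 4: at line 1 remove [yfc,jzbm] add [qviu] -> 4 lines: ifm qviu jzc zktau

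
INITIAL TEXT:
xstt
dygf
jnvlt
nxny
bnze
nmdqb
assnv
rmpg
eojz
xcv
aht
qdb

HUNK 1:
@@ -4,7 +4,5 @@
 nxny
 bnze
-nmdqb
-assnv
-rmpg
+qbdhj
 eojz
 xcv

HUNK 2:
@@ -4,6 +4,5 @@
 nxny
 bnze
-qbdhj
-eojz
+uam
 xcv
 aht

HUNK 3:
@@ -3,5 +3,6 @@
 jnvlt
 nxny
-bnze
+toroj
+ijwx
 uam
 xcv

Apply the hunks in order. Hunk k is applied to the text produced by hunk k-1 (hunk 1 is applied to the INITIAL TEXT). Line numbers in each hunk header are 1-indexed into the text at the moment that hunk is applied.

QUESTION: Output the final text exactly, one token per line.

Answer: xstt
dygf
jnvlt
nxny
toroj
ijwx
uam
xcv
aht
qdb

Derivation:
Hunk 1: at line 4 remove [nmdqb,assnv,rmpg] add [qbdhj] -> 10 lines: xstt dygf jnvlt nxny bnze qbdhj eojz xcv aht qdb
Hunk 2: at line 4 remove [qbdhj,eojz] add [uam] -> 9 lines: xstt dygf jnvlt nxny bnze uam xcv aht qdb
Hunk 3: at line 3 remove [bnze] add [toroj,ijwx] -> 10 lines: xstt dygf jnvlt nxny toroj ijwx uam xcv aht qdb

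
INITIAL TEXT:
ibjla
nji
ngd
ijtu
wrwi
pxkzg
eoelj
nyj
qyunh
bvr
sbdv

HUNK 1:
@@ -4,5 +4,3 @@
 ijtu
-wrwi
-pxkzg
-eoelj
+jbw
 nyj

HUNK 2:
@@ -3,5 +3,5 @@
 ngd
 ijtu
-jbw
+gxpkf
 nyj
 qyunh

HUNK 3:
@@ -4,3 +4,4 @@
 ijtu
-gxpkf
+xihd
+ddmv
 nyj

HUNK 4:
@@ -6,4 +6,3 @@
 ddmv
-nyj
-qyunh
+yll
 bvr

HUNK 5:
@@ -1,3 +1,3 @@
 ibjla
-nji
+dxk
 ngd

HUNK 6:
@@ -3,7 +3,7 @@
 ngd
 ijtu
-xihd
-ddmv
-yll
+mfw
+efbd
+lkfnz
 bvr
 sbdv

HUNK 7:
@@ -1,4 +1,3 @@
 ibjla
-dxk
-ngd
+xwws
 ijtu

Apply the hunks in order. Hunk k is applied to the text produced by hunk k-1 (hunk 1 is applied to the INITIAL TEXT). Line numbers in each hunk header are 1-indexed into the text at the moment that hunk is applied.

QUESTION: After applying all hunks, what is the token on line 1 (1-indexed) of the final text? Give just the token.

Hunk 1: at line 4 remove [wrwi,pxkzg,eoelj] add [jbw] -> 9 lines: ibjla nji ngd ijtu jbw nyj qyunh bvr sbdv
Hunk 2: at line 3 remove [jbw] add [gxpkf] -> 9 lines: ibjla nji ngd ijtu gxpkf nyj qyunh bvr sbdv
Hunk 3: at line 4 remove [gxpkf] add [xihd,ddmv] -> 10 lines: ibjla nji ngd ijtu xihd ddmv nyj qyunh bvr sbdv
Hunk 4: at line 6 remove [nyj,qyunh] add [yll] -> 9 lines: ibjla nji ngd ijtu xihd ddmv yll bvr sbdv
Hunk 5: at line 1 remove [nji] add [dxk] -> 9 lines: ibjla dxk ngd ijtu xihd ddmv yll bvr sbdv
Hunk 6: at line 3 remove [xihd,ddmv,yll] add [mfw,efbd,lkfnz] -> 9 lines: ibjla dxk ngd ijtu mfw efbd lkfnz bvr sbdv
Hunk 7: at line 1 remove [dxk,ngd] add [xwws] -> 8 lines: ibjla xwws ijtu mfw efbd lkfnz bvr sbdv
Final line 1: ibjla

Answer: ibjla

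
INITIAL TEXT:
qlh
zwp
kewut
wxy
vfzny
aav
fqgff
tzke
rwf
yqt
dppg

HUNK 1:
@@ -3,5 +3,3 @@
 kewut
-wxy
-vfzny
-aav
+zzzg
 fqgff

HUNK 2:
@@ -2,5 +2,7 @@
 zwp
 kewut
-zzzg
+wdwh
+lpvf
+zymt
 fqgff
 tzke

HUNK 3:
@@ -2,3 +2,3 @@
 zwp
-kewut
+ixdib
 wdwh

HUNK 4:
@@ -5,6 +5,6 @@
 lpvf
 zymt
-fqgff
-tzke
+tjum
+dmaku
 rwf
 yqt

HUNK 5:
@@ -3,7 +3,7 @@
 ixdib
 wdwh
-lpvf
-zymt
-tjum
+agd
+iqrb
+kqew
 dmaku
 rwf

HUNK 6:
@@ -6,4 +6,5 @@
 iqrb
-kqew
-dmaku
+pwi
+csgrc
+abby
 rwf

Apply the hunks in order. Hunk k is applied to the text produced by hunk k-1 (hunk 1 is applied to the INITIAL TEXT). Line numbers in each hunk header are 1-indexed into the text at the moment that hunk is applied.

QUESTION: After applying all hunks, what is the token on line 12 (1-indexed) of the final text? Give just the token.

Hunk 1: at line 3 remove [wxy,vfzny,aav] add [zzzg] -> 9 lines: qlh zwp kewut zzzg fqgff tzke rwf yqt dppg
Hunk 2: at line 2 remove [zzzg] add [wdwh,lpvf,zymt] -> 11 lines: qlh zwp kewut wdwh lpvf zymt fqgff tzke rwf yqt dppg
Hunk 3: at line 2 remove [kewut] add [ixdib] -> 11 lines: qlh zwp ixdib wdwh lpvf zymt fqgff tzke rwf yqt dppg
Hunk 4: at line 5 remove [fqgff,tzke] add [tjum,dmaku] -> 11 lines: qlh zwp ixdib wdwh lpvf zymt tjum dmaku rwf yqt dppg
Hunk 5: at line 3 remove [lpvf,zymt,tjum] add [agd,iqrb,kqew] -> 11 lines: qlh zwp ixdib wdwh agd iqrb kqew dmaku rwf yqt dppg
Hunk 6: at line 6 remove [kqew,dmaku] add [pwi,csgrc,abby] -> 12 lines: qlh zwp ixdib wdwh agd iqrb pwi csgrc abby rwf yqt dppg
Final line 12: dppg

Answer: dppg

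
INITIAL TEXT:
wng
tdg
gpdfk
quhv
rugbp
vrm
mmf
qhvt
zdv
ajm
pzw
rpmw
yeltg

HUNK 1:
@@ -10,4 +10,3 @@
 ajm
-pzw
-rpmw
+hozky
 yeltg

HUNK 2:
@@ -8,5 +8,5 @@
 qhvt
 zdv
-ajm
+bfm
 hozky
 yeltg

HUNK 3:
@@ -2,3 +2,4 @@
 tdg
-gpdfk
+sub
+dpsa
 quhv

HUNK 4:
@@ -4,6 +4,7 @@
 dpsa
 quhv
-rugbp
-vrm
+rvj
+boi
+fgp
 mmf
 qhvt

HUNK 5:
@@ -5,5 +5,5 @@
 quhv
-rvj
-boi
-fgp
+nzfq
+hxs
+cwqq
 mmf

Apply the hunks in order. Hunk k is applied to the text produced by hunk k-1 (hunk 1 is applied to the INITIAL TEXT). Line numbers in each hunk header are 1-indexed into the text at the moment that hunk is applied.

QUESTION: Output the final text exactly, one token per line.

Hunk 1: at line 10 remove [pzw,rpmw] add [hozky] -> 12 lines: wng tdg gpdfk quhv rugbp vrm mmf qhvt zdv ajm hozky yeltg
Hunk 2: at line 8 remove [ajm] add [bfm] -> 12 lines: wng tdg gpdfk quhv rugbp vrm mmf qhvt zdv bfm hozky yeltg
Hunk 3: at line 2 remove [gpdfk] add [sub,dpsa] -> 13 lines: wng tdg sub dpsa quhv rugbp vrm mmf qhvt zdv bfm hozky yeltg
Hunk 4: at line 4 remove [rugbp,vrm] add [rvj,boi,fgp] -> 14 lines: wng tdg sub dpsa quhv rvj boi fgp mmf qhvt zdv bfm hozky yeltg
Hunk 5: at line 5 remove [rvj,boi,fgp] add [nzfq,hxs,cwqq] -> 14 lines: wng tdg sub dpsa quhv nzfq hxs cwqq mmf qhvt zdv bfm hozky yeltg

Answer: wng
tdg
sub
dpsa
quhv
nzfq
hxs
cwqq
mmf
qhvt
zdv
bfm
hozky
yeltg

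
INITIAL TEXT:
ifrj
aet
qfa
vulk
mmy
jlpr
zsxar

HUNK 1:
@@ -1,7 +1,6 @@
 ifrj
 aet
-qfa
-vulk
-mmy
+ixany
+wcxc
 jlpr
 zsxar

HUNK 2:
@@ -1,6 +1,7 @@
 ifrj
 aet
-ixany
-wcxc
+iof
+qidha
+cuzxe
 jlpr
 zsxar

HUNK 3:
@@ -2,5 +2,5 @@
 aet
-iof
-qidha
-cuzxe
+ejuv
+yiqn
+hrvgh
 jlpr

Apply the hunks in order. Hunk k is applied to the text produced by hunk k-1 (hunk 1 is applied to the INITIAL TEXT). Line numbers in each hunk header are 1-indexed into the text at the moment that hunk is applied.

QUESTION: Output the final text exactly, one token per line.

Hunk 1: at line 1 remove [qfa,vulk,mmy] add [ixany,wcxc] -> 6 lines: ifrj aet ixany wcxc jlpr zsxar
Hunk 2: at line 1 remove [ixany,wcxc] add [iof,qidha,cuzxe] -> 7 lines: ifrj aet iof qidha cuzxe jlpr zsxar
Hunk 3: at line 2 remove [iof,qidha,cuzxe] add [ejuv,yiqn,hrvgh] -> 7 lines: ifrj aet ejuv yiqn hrvgh jlpr zsxar

Answer: ifrj
aet
ejuv
yiqn
hrvgh
jlpr
zsxar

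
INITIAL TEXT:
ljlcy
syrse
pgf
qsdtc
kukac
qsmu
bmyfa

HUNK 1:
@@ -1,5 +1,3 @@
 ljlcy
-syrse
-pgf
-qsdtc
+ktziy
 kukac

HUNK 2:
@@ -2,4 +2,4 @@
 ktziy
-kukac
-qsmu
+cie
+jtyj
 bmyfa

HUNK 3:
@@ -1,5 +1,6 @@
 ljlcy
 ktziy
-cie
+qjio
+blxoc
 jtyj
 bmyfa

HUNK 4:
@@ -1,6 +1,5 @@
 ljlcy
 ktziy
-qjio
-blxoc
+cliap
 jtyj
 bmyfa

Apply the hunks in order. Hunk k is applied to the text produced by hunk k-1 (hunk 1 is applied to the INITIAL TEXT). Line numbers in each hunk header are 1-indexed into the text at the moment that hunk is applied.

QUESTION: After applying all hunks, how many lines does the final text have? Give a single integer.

Hunk 1: at line 1 remove [syrse,pgf,qsdtc] add [ktziy] -> 5 lines: ljlcy ktziy kukac qsmu bmyfa
Hunk 2: at line 2 remove [kukac,qsmu] add [cie,jtyj] -> 5 lines: ljlcy ktziy cie jtyj bmyfa
Hunk 3: at line 1 remove [cie] add [qjio,blxoc] -> 6 lines: ljlcy ktziy qjio blxoc jtyj bmyfa
Hunk 4: at line 1 remove [qjio,blxoc] add [cliap] -> 5 lines: ljlcy ktziy cliap jtyj bmyfa
Final line count: 5

Answer: 5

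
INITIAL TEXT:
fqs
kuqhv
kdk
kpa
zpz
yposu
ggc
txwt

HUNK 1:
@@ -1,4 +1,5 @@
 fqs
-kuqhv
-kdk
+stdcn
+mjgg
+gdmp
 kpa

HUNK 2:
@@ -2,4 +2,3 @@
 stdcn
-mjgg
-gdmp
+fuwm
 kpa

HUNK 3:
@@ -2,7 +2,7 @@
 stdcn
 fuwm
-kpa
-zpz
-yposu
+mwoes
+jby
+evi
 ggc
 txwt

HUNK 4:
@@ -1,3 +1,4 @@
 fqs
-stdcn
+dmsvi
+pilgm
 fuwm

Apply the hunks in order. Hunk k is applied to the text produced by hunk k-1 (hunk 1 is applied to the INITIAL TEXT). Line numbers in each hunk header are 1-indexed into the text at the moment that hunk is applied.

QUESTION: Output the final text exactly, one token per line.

Hunk 1: at line 1 remove [kuqhv,kdk] add [stdcn,mjgg,gdmp] -> 9 lines: fqs stdcn mjgg gdmp kpa zpz yposu ggc txwt
Hunk 2: at line 2 remove [mjgg,gdmp] add [fuwm] -> 8 lines: fqs stdcn fuwm kpa zpz yposu ggc txwt
Hunk 3: at line 2 remove [kpa,zpz,yposu] add [mwoes,jby,evi] -> 8 lines: fqs stdcn fuwm mwoes jby evi ggc txwt
Hunk 4: at line 1 remove [stdcn] add [dmsvi,pilgm] -> 9 lines: fqs dmsvi pilgm fuwm mwoes jby evi ggc txwt

Answer: fqs
dmsvi
pilgm
fuwm
mwoes
jby
evi
ggc
txwt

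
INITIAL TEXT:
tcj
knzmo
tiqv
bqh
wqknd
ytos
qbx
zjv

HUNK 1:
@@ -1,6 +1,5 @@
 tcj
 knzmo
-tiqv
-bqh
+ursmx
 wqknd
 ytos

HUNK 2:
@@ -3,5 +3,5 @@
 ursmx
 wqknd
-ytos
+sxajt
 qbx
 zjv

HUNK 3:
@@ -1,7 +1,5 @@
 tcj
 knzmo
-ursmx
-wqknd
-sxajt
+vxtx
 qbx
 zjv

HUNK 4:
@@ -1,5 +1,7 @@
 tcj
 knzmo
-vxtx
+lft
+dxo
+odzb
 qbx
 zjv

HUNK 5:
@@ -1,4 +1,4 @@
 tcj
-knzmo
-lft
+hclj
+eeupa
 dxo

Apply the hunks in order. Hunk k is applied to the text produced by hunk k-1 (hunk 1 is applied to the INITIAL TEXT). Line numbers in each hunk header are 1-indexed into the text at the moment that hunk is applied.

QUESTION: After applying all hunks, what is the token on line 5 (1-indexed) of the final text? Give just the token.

Answer: odzb

Derivation:
Hunk 1: at line 1 remove [tiqv,bqh] add [ursmx] -> 7 lines: tcj knzmo ursmx wqknd ytos qbx zjv
Hunk 2: at line 3 remove [ytos] add [sxajt] -> 7 lines: tcj knzmo ursmx wqknd sxajt qbx zjv
Hunk 3: at line 1 remove [ursmx,wqknd,sxajt] add [vxtx] -> 5 lines: tcj knzmo vxtx qbx zjv
Hunk 4: at line 1 remove [vxtx] add [lft,dxo,odzb] -> 7 lines: tcj knzmo lft dxo odzb qbx zjv
Hunk 5: at line 1 remove [knzmo,lft] add [hclj,eeupa] -> 7 lines: tcj hclj eeupa dxo odzb qbx zjv
Final line 5: odzb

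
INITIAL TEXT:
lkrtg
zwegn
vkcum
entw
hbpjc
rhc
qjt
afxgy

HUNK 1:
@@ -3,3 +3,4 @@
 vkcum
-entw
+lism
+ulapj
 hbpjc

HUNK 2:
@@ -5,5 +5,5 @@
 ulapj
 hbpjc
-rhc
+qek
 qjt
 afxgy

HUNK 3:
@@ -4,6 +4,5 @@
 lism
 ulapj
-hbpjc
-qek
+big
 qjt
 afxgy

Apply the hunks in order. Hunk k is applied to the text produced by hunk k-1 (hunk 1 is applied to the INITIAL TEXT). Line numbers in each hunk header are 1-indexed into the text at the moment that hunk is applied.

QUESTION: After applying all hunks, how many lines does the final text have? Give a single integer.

Answer: 8

Derivation:
Hunk 1: at line 3 remove [entw] add [lism,ulapj] -> 9 lines: lkrtg zwegn vkcum lism ulapj hbpjc rhc qjt afxgy
Hunk 2: at line 5 remove [rhc] add [qek] -> 9 lines: lkrtg zwegn vkcum lism ulapj hbpjc qek qjt afxgy
Hunk 3: at line 4 remove [hbpjc,qek] add [big] -> 8 lines: lkrtg zwegn vkcum lism ulapj big qjt afxgy
Final line count: 8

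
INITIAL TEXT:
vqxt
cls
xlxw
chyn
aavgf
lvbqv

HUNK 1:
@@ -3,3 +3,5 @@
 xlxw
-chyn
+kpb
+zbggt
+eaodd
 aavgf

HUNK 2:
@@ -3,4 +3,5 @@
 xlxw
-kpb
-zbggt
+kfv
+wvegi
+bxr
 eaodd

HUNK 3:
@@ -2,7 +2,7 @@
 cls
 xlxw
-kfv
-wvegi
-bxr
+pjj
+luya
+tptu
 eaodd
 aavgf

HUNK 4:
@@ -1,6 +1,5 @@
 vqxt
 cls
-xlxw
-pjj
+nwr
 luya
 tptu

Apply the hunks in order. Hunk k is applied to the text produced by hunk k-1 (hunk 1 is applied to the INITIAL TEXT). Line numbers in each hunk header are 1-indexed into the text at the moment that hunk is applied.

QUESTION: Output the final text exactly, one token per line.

Answer: vqxt
cls
nwr
luya
tptu
eaodd
aavgf
lvbqv

Derivation:
Hunk 1: at line 3 remove [chyn] add [kpb,zbggt,eaodd] -> 8 lines: vqxt cls xlxw kpb zbggt eaodd aavgf lvbqv
Hunk 2: at line 3 remove [kpb,zbggt] add [kfv,wvegi,bxr] -> 9 lines: vqxt cls xlxw kfv wvegi bxr eaodd aavgf lvbqv
Hunk 3: at line 2 remove [kfv,wvegi,bxr] add [pjj,luya,tptu] -> 9 lines: vqxt cls xlxw pjj luya tptu eaodd aavgf lvbqv
Hunk 4: at line 1 remove [xlxw,pjj] add [nwr] -> 8 lines: vqxt cls nwr luya tptu eaodd aavgf lvbqv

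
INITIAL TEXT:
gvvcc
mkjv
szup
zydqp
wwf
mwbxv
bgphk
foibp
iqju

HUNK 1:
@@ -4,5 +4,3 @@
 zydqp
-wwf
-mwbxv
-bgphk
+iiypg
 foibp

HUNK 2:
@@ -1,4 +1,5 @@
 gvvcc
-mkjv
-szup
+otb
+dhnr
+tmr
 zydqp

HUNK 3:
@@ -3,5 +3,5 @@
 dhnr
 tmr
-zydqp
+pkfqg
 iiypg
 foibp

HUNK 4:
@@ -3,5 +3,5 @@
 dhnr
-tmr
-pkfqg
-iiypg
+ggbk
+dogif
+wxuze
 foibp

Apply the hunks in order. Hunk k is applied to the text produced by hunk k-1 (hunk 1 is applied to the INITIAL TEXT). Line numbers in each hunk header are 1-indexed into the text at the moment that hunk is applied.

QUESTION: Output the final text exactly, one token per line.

Hunk 1: at line 4 remove [wwf,mwbxv,bgphk] add [iiypg] -> 7 lines: gvvcc mkjv szup zydqp iiypg foibp iqju
Hunk 2: at line 1 remove [mkjv,szup] add [otb,dhnr,tmr] -> 8 lines: gvvcc otb dhnr tmr zydqp iiypg foibp iqju
Hunk 3: at line 3 remove [zydqp] add [pkfqg] -> 8 lines: gvvcc otb dhnr tmr pkfqg iiypg foibp iqju
Hunk 4: at line 3 remove [tmr,pkfqg,iiypg] add [ggbk,dogif,wxuze] -> 8 lines: gvvcc otb dhnr ggbk dogif wxuze foibp iqju

Answer: gvvcc
otb
dhnr
ggbk
dogif
wxuze
foibp
iqju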